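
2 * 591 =1182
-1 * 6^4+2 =-1294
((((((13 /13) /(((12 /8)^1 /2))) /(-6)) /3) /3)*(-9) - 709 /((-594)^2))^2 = 6037134601 /124493242896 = 0.05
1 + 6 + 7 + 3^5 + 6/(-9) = 769/3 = 256.33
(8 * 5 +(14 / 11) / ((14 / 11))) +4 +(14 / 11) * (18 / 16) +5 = 2263 / 44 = 51.43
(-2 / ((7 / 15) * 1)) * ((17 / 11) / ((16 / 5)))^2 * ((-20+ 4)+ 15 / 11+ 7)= 325125 / 42592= 7.63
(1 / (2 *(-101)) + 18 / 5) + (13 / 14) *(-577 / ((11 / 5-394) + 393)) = -18787523 / 42420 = -442.89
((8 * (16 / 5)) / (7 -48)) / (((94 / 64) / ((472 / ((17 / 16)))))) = -30932992 / 163795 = -188.85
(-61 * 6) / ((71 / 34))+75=-7119 / 71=-100.27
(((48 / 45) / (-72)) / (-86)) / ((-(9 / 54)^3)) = -0.04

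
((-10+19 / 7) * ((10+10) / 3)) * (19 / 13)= -6460 / 91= -70.99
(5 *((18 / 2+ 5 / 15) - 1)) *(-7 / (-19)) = 875 / 57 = 15.35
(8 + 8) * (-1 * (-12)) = 192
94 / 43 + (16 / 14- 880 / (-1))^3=10090241298418 / 14749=684130537.56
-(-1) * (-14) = -14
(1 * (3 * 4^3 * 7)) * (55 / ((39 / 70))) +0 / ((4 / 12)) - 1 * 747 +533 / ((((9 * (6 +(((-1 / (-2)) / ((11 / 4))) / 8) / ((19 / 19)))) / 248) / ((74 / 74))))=4166096513 / 31005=134368.54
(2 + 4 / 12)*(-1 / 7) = -1 / 3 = -0.33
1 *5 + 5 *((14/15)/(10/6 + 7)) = 72/13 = 5.54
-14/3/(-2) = 7/3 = 2.33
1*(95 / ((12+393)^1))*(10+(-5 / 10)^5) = 6061 / 2592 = 2.34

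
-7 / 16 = -0.44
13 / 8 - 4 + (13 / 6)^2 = 167 / 72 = 2.32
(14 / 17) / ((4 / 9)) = 63 / 34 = 1.85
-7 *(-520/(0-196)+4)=-326/7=-46.57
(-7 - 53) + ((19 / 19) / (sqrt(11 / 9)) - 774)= -834 + 3*sqrt(11) / 11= -833.10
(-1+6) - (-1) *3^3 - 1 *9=23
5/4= 1.25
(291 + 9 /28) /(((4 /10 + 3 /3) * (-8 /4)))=-40785 /392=-104.04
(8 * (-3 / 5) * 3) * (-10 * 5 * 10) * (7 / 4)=12600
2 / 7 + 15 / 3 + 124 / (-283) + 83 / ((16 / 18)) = 1556631 / 15848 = 98.22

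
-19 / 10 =-1.90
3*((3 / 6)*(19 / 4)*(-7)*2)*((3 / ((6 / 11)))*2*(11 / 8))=-48279 / 32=-1508.72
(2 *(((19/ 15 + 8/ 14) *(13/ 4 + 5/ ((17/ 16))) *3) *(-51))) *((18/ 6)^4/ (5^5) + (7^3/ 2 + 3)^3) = -41610423266138247/ 1750000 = -23777384723.51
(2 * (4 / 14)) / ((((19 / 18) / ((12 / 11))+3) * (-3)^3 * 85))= -32 / 509915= -0.00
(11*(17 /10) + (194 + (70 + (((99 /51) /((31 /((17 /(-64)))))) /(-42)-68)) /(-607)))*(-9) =-161373295953 /84300160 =-1914.27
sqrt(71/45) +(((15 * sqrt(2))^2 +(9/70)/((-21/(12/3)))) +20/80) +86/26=sqrt(355)/15 +5778013/12740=454.79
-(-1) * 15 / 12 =5 / 4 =1.25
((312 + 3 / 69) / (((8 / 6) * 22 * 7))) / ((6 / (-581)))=-595691 / 4048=-147.16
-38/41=-0.93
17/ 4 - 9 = -19/ 4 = -4.75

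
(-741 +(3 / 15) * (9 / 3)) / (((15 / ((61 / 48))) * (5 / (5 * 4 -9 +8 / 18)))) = -3876611 / 27000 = -143.58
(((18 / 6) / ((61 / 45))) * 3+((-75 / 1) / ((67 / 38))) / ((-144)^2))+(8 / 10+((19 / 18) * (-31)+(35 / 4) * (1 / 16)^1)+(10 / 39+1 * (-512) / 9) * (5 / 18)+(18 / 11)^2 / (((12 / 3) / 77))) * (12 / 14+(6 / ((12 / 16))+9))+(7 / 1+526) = 26251618653833 / 42416390016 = 618.90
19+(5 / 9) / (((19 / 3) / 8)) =1123 / 57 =19.70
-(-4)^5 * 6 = 6144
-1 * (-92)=92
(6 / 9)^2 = 4 / 9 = 0.44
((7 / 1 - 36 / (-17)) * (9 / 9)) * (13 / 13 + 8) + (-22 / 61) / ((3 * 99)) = 82.06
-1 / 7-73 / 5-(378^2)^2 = -714554311476 / 35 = -20415837470.74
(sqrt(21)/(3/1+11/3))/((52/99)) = 297 * sqrt(21)/1040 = 1.31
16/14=8/7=1.14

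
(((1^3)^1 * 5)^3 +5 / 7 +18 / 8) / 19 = 6.73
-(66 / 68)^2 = -1089 / 1156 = -0.94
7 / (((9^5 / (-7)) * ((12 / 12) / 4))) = -196 / 59049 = -0.00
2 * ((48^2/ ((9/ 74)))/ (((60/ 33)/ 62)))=6459904/ 5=1291980.80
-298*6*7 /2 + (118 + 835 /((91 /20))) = -542040 /91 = -5956.48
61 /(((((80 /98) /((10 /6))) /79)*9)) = 236131 /216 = 1093.20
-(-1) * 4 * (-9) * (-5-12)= 612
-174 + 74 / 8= -659 / 4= -164.75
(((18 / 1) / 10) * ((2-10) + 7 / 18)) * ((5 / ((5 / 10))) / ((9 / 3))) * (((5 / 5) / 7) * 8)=-1096 / 21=-52.19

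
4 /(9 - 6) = 4 /3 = 1.33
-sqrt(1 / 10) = -sqrt(10) / 10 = -0.32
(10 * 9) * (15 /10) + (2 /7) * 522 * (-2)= -1143 /7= -163.29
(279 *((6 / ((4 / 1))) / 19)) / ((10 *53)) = 837 / 20140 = 0.04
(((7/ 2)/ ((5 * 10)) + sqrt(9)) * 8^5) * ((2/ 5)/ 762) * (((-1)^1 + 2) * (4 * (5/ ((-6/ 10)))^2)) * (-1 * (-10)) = 502988800/ 3429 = 146686.73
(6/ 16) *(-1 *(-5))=15/ 8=1.88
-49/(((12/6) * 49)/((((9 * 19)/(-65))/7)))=171/910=0.19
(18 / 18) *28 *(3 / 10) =42 / 5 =8.40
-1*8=-8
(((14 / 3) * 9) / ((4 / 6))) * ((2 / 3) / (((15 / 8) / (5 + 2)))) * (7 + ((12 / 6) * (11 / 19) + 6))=210896 / 95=2219.96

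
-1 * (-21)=21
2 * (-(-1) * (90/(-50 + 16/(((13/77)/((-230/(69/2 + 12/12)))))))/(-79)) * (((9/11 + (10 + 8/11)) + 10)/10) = 8307/1123595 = 0.01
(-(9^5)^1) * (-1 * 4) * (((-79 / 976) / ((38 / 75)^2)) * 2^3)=-26239899375 / 44042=-595792.64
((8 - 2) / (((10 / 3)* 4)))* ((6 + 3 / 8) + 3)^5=4271484375 / 131072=32588.84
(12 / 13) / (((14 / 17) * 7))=102 / 637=0.16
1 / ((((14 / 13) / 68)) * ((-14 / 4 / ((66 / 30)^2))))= -106964 / 1225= -87.32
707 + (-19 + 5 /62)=688.08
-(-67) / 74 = 0.91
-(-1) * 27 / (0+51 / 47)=423 / 17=24.88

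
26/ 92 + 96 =4429/ 46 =96.28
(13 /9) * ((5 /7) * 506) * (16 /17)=526240 /1071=491.35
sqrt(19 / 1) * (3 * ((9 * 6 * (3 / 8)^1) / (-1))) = -243 * sqrt(19) / 4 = -264.80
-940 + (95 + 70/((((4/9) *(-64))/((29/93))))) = -3356005/3968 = -845.77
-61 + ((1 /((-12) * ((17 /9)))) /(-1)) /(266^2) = -293495885 /4811408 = -61.00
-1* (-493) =493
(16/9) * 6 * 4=128/3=42.67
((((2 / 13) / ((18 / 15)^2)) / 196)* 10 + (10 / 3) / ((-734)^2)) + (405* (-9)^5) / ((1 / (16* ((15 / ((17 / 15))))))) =-265915793925638877005 / 52507698516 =-5064320117.64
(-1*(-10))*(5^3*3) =3750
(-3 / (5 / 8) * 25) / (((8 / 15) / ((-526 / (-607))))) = -118350 / 607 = -194.98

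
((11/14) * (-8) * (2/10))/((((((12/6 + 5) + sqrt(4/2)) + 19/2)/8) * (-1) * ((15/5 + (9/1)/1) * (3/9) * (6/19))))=18392/37835 - 3344 * sqrt(2)/113505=0.44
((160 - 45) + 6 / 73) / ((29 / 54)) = 453654 / 2117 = 214.29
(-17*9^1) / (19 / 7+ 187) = -1071 / 1328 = -0.81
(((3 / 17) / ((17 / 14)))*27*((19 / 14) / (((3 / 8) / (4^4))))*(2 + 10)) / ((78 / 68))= 8404992 / 221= 38031.64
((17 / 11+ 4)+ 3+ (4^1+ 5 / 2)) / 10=331 / 220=1.50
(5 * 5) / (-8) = -25 / 8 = -3.12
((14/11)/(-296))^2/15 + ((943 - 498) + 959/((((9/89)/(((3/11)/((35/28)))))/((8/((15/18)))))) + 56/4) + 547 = 4148415251093/198778800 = 20869.51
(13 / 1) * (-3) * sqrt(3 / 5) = -39 * sqrt(15) / 5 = -30.21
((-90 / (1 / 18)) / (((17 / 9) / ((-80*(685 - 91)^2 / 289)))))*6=2469287462400 / 4913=502602780.87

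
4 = 4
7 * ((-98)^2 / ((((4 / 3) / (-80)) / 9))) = -36303120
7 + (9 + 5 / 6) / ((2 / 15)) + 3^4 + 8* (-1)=615 / 4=153.75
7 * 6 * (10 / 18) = 70 / 3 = 23.33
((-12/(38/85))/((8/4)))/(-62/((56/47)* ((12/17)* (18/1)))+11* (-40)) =1542240/51031891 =0.03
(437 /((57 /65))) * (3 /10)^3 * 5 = 2691 /40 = 67.28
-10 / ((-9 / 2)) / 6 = 10 / 27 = 0.37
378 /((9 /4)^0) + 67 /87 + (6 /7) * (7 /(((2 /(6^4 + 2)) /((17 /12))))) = 1025777 /174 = 5895.27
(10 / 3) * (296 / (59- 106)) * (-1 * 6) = 5920 / 47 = 125.96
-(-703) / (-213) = -703 / 213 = -3.30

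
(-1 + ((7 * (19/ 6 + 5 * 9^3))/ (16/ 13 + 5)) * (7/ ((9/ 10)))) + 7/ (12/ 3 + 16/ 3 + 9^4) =1374138179585/ 43107957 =31876.67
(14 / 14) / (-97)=-1 / 97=-0.01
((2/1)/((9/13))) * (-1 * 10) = -260/9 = -28.89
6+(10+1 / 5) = 81 / 5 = 16.20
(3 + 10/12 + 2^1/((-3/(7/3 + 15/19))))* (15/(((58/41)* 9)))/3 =122795/178524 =0.69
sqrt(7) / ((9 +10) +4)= sqrt(7) / 23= 0.12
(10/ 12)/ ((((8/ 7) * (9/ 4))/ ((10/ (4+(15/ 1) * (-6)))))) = -175/ 4644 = -0.04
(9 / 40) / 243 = 1 / 1080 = 0.00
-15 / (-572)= 15 / 572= 0.03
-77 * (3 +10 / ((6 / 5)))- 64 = -2810 / 3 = -936.67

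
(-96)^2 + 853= 10069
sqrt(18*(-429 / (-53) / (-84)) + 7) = sqrt(2898994) / 742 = 2.29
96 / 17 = 5.65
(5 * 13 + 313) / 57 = 126 / 19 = 6.63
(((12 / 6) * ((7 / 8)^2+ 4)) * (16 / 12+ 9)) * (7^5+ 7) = 79488185 / 48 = 1656003.85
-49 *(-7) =343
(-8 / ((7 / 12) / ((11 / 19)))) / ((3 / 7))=-352 / 19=-18.53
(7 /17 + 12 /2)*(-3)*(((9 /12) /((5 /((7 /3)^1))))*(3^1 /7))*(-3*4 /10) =2943 /850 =3.46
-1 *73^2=-5329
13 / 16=0.81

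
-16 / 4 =-4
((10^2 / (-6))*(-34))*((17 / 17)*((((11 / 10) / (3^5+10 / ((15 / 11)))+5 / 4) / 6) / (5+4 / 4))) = 1601485 / 81108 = 19.75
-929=-929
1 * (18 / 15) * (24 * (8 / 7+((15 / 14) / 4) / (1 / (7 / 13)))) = 16866 / 455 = 37.07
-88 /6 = -44 /3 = -14.67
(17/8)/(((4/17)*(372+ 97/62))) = 8959/370576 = 0.02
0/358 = 0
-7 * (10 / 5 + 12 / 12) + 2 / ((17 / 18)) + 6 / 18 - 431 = -22927 / 51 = -449.55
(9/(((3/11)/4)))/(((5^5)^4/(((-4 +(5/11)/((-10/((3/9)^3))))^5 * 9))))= -75883247492455657/5936300415802001953125000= -0.00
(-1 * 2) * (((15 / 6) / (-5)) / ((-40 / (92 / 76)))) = -23 / 760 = -0.03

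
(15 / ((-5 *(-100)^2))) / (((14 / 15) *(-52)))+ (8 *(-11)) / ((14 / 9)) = -56.57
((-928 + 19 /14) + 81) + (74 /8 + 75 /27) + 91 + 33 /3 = -184367 /252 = -731.62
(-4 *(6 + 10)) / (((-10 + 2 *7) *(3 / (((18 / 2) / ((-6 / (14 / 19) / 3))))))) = 336 / 19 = 17.68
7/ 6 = 1.17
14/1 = 14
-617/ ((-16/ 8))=308.50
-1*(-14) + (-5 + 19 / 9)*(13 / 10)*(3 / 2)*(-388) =2199.73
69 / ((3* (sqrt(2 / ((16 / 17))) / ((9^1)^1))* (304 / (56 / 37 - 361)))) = -2753307* sqrt(34) / 95608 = -167.92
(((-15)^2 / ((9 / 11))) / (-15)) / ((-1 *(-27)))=-55 / 81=-0.68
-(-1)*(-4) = -4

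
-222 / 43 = -5.16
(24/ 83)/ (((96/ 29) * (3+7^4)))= 29/ 798128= 0.00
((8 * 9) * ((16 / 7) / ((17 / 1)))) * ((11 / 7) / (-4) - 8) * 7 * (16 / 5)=-216576 / 119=-1819.97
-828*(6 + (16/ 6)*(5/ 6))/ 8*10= -8510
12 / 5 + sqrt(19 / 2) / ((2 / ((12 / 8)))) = 3*sqrt(38) / 8 + 12 / 5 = 4.71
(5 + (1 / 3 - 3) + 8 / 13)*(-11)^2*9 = 41745 / 13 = 3211.15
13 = 13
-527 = -527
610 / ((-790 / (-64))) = 3904 / 79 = 49.42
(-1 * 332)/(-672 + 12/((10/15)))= 166/327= 0.51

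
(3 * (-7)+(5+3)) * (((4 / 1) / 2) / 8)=-13 / 4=-3.25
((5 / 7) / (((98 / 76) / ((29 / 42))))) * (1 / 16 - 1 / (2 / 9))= -195605 / 115248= -1.70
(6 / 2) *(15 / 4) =45 / 4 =11.25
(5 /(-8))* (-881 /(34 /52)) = 57265 /68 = 842.13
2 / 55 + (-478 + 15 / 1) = -25463 / 55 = -462.96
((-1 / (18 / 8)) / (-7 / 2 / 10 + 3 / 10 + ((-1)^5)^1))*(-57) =-1520 / 63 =-24.13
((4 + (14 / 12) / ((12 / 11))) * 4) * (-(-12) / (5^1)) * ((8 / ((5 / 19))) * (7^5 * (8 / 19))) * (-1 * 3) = -31408921.60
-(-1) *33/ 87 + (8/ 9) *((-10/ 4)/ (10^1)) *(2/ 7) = 577/ 1827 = 0.32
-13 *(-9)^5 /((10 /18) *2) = 6908733 /10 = 690873.30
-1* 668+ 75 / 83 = -55369 / 83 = -667.10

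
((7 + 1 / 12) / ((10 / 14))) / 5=1.98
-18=-18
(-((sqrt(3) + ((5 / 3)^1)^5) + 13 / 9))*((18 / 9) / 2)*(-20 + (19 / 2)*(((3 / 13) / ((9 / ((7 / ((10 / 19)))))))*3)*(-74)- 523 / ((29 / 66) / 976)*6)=26280649911*sqrt(3) / 3770 + 15225256515106 / 152685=111790896.69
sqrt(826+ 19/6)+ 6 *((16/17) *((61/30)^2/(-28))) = -7442/8925+ 5 *sqrt(1194)/6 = 27.96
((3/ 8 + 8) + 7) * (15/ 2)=1845/ 16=115.31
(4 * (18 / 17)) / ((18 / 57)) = 13.41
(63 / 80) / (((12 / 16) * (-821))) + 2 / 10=3263 / 16420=0.20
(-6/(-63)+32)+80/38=13646/399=34.20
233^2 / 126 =54289 / 126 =430.87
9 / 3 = 3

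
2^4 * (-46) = -736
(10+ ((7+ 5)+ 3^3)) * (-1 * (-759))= 37191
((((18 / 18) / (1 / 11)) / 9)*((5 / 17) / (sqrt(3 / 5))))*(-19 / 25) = -209*sqrt(15) / 2295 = -0.35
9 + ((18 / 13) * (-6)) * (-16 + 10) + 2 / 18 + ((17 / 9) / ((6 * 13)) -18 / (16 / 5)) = 11525 / 216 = 53.36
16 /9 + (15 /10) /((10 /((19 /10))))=3713 /1800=2.06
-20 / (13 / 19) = -380 / 13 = -29.23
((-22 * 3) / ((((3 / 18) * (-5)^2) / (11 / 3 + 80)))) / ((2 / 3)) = -49698 / 25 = -1987.92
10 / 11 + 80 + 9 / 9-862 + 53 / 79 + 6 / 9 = -2030210 / 2607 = -778.75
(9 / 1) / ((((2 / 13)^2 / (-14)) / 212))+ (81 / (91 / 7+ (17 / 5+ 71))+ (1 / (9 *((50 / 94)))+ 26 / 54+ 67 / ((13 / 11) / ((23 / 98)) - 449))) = -12464222831037028 / 11044158975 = -1128580.53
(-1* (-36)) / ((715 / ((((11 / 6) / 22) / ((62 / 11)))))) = 3 / 4030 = 0.00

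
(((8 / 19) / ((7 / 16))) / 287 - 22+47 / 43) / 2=-34310225 / 3282706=-10.45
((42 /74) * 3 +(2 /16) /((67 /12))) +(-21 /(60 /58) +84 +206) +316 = 7281134 /12395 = 587.43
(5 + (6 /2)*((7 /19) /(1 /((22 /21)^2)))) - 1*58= -20663 /399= -51.79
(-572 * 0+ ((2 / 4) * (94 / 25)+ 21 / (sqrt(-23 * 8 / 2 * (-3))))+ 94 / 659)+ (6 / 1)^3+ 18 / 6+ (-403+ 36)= -2404977 / 16475+ 7 * sqrt(69) / 46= -144.71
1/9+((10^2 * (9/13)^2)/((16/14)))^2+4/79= 142874812435/81227484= 1758.95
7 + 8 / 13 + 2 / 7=7.90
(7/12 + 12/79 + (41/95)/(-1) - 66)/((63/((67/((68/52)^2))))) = -66993808999/1639722420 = -40.86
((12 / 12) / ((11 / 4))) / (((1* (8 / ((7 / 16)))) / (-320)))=-70 / 11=-6.36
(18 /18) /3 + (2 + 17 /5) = 86 /15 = 5.73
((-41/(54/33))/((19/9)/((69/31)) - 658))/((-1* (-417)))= 10373/113432062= 0.00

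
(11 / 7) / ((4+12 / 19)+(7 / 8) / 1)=1672 / 5859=0.29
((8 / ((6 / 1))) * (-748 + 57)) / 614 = -1.50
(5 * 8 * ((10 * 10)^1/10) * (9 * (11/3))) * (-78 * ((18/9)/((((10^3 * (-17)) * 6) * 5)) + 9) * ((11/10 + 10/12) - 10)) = 158841470788/2125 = 74748927.43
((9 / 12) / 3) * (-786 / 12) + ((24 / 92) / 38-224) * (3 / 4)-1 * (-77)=-107.37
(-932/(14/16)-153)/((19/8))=-68216/133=-512.90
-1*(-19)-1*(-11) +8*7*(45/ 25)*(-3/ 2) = -606/ 5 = -121.20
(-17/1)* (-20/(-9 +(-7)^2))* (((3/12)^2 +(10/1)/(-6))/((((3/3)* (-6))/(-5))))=-6545/576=-11.36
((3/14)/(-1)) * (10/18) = -5/42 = -0.12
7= 7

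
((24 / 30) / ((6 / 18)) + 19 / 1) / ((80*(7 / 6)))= 321 / 1400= 0.23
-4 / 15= -0.27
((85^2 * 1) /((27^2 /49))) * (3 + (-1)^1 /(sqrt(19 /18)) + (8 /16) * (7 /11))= 25843825 /16038-354025 * sqrt(38) /4617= 1138.73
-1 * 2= -2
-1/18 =-0.06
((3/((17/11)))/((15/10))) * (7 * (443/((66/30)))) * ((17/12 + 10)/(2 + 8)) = 424837/204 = 2082.53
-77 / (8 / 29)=-2233 / 8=-279.12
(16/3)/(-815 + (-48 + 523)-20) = -2/135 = -0.01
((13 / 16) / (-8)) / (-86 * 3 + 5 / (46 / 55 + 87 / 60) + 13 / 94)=23641 / 59514176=0.00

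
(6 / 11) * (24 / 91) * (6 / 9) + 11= 11107 / 1001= 11.10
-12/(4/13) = -39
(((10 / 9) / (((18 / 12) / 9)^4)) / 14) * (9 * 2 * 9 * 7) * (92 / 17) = 631228.24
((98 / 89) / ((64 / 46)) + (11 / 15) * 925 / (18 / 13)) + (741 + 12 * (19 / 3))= 50278405 / 38448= 1307.70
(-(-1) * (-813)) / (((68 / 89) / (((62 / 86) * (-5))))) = 11215335 / 2924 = 3835.61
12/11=1.09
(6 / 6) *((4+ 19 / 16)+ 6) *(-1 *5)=-895 / 16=-55.94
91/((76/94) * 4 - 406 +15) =-4277/18225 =-0.23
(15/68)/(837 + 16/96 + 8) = 45/172414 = 0.00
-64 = -64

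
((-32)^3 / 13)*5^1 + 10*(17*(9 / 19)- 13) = -3125180 / 247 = -12652.55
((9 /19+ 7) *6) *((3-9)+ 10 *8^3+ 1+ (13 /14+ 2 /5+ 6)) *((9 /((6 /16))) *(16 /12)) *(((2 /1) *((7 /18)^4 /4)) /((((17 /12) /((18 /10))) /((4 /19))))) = 93142237216 /4142475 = 22484.68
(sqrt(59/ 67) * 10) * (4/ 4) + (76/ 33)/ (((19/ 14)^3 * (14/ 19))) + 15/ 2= 10973/ 1254 + 10 * sqrt(3953)/ 67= 18.13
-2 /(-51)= 2 /51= 0.04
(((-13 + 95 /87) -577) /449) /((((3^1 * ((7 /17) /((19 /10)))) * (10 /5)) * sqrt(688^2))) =-3309781 /2257528896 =-0.00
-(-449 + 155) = 294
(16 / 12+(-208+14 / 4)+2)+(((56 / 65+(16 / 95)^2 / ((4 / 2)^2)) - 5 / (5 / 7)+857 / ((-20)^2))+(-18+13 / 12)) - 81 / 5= -1341853741 / 5631600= -238.27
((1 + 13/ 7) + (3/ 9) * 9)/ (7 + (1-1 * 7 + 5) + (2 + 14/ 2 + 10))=41/ 175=0.23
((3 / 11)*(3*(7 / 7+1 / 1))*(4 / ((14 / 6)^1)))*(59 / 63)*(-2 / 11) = -2832 / 5929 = -0.48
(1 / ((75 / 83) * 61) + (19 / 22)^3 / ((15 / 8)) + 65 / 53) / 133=170845643 / 14307883975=0.01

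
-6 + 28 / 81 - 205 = -17063 / 81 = -210.65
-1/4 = -0.25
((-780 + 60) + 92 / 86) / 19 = -30914 / 817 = -37.84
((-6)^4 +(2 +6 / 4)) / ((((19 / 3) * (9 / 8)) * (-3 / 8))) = -83168 / 171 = -486.36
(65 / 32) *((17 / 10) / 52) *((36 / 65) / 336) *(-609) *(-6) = 0.40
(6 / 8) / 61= 3 / 244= 0.01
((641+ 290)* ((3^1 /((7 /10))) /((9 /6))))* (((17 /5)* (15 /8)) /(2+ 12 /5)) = 169575 /44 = 3853.98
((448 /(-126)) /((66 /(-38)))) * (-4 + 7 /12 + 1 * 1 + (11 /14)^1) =-20824 /6237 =-3.34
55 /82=0.67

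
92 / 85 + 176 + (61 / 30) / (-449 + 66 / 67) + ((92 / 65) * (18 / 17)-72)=1631543809 / 15308670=106.58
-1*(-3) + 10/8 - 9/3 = 5/4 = 1.25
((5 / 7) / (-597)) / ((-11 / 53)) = 265 / 45969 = 0.01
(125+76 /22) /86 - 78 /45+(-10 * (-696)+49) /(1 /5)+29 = 497696659 /14190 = 35073.76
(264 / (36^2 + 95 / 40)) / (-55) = -192 / 51935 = -0.00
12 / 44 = 3 / 11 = 0.27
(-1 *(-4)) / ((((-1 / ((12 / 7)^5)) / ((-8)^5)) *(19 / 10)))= 1021344.74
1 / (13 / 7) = 7 / 13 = 0.54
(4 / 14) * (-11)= -22 / 7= -3.14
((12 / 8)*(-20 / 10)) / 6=-1 / 2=-0.50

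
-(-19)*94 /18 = 893 /9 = 99.22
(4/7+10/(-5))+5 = 25/7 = 3.57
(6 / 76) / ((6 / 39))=0.51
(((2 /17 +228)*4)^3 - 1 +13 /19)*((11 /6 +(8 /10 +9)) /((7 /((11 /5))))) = 136127260754906003 /49007175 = 2777700627.61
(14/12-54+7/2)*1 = -148/3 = -49.33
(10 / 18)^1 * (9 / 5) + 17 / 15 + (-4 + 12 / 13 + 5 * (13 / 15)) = 661 / 195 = 3.39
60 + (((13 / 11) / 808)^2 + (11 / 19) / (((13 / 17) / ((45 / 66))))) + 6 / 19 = 1186962613615 / 19512146368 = 60.83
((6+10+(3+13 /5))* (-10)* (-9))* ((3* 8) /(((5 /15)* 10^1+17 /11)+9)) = 769824 /229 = 3361.68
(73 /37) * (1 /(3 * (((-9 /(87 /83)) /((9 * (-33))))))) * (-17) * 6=-7125822 /3071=-2320.36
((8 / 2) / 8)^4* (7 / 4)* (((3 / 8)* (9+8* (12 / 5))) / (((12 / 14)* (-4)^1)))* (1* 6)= -20727 / 10240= -2.02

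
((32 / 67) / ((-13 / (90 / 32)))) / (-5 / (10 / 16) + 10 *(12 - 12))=45 / 3484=0.01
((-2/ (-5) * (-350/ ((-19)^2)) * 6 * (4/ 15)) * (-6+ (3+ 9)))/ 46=-672/ 8303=-0.08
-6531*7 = -45717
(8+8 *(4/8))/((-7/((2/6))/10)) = -40/7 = -5.71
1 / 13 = 0.08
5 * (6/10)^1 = 3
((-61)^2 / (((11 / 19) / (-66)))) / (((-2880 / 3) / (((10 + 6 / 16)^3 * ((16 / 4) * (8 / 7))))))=40424769113 / 17920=2255846.49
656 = 656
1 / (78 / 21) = 7 / 26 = 0.27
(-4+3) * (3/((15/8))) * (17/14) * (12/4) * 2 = -408/35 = -11.66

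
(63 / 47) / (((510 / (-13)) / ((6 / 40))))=-819 / 159800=-0.01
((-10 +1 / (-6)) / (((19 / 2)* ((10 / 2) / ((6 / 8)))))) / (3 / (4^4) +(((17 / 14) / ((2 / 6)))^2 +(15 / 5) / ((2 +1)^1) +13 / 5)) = -191296 / 20118093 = -0.01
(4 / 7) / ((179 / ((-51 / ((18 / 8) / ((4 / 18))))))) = -544 / 33831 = -0.02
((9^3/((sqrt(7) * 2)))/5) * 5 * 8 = 2916 * sqrt(7)/7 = 1102.14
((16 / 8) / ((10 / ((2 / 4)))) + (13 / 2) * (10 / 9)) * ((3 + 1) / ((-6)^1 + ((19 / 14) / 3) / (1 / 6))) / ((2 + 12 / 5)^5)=-2883125 / 533400912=-0.01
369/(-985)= -369/985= -0.37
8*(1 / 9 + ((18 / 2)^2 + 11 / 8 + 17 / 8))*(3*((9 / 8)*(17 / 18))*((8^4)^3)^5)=9919460512139682107938990719987163768268193653113910984704 / 3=3306486837379894035979664000000000000000000000000000000000.00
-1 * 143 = -143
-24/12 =-2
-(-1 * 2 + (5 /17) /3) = 97 /51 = 1.90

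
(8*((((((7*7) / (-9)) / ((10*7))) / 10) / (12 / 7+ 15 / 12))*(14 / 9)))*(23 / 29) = -126224 / 4874175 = -0.03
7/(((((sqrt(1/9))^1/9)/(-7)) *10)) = -132.30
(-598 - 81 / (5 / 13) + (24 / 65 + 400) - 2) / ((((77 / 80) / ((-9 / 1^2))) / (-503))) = -1931399280 / 1001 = -1929469.81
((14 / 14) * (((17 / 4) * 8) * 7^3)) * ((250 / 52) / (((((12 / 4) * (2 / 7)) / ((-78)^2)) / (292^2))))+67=33932151708067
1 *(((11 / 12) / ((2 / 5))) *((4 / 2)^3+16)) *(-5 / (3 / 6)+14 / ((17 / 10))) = -1650 / 17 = -97.06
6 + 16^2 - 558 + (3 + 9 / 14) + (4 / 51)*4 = -208519 / 714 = -292.04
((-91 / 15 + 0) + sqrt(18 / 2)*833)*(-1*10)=-74788 / 3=-24929.33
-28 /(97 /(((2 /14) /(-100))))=0.00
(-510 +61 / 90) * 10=-45839 / 9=-5093.22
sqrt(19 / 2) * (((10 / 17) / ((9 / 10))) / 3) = 0.67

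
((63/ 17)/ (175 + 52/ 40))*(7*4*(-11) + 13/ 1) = -185850/ 29971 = -6.20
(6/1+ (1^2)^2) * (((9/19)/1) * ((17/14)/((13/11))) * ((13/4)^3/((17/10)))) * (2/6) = 27885/1216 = 22.93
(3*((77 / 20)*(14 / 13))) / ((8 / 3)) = 4851 / 1040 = 4.66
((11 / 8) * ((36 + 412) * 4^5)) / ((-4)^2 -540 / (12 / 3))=-90112 / 17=-5300.71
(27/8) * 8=27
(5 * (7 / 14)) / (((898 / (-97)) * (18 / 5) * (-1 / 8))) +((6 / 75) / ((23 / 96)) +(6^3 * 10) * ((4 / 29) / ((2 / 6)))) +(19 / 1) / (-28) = 1686839742739 / 1886742900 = 894.05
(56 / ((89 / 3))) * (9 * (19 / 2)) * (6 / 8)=10773 / 89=121.04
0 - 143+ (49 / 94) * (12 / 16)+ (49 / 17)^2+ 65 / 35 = -132.44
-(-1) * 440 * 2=880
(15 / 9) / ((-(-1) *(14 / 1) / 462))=55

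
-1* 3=-3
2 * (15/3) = 10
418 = 418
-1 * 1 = -1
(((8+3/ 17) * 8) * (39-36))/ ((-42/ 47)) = -26132/ 119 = -219.60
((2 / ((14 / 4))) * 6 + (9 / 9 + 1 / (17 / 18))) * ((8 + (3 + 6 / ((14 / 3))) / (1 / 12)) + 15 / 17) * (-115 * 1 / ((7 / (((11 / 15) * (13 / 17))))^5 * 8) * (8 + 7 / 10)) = -0.14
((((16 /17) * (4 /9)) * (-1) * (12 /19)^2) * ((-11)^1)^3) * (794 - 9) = 1069911040 /6137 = 174337.79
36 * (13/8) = 117/2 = 58.50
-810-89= -899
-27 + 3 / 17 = -456 / 17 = -26.82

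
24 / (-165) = -8 / 55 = -0.15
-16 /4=-4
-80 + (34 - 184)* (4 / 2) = -380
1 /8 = 0.12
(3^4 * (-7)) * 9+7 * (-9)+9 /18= -5165.50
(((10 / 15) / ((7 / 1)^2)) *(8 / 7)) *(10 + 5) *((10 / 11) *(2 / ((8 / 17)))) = 0.90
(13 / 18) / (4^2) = 13 / 288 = 0.05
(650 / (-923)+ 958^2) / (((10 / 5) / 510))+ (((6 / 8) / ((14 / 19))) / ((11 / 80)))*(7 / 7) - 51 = 1279439805843 / 5467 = 234029596.83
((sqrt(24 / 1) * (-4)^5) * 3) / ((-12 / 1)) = 512 * sqrt(6) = 1254.14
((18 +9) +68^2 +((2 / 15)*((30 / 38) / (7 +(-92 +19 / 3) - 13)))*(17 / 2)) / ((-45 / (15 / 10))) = -12150712 / 78375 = -155.03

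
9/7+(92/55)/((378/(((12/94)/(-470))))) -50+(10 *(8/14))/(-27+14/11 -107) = -136217159983/2793777525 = -48.76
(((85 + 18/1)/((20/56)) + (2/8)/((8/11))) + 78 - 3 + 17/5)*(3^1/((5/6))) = 1321.72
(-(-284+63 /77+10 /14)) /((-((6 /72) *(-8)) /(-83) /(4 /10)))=-1083150 /77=-14066.88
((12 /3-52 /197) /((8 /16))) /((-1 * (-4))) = 368 /197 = 1.87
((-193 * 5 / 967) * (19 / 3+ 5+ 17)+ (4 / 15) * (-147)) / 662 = -978721 / 9602310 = -0.10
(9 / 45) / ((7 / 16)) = 0.46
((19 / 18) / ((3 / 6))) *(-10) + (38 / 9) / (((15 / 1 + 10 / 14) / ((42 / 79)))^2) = -21.11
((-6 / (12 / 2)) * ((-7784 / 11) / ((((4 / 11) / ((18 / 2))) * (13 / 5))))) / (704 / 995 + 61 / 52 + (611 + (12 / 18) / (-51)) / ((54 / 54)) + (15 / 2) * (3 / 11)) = 586573633800 / 53545652239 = 10.95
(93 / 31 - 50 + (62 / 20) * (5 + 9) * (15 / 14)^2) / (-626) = -79 / 17528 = -0.00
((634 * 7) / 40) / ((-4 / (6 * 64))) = -53256 / 5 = -10651.20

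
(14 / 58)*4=28 / 29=0.97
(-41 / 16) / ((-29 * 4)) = 41 / 1856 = 0.02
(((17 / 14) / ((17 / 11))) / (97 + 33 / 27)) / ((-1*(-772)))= 99 / 9554272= 0.00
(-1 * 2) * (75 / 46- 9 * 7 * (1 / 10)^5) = -3748551 / 1150000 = -3.26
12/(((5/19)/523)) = 119244/5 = 23848.80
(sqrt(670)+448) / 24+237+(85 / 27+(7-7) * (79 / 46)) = sqrt(670) / 24+6988 / 27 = 259.89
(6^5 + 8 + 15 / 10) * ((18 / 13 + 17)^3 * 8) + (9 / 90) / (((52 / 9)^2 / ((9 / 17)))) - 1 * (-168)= 2312806458499717 / 5975840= 387026168.45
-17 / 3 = -5.67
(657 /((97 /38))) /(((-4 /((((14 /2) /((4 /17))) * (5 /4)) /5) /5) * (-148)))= 7427385 /459392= 16.17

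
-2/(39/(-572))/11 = 8/3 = 2.67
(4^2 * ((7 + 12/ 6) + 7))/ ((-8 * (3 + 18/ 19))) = -608/ 75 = -8.11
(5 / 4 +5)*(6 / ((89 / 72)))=30.34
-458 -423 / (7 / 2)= -4052 / 7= -578.86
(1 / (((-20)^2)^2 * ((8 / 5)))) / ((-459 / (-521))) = 521 / 117504000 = 0.00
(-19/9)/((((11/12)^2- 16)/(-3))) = -912/2183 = -0.42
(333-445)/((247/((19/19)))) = -112/247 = -0.45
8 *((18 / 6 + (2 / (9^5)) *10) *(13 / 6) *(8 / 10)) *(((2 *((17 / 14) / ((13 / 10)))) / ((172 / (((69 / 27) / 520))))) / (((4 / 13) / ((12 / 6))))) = 69272297 / 4798912230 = 0.01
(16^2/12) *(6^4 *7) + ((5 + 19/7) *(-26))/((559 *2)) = 193535.82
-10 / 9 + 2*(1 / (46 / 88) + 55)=23332 / 207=112.71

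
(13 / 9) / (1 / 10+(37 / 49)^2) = 312130 / 144819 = 2.16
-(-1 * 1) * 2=2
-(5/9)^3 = -125/729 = -0.17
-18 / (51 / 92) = -552 / 17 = -32.47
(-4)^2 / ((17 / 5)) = 4.71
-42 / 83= -0.51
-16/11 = -1.45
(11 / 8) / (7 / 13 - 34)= -143 / 3480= -0.04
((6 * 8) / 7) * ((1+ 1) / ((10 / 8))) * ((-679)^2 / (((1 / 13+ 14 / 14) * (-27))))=-7828288 / 45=-173961.96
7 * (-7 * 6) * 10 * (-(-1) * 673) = -1978620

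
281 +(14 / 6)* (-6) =267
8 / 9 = 0.89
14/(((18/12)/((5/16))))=35/12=2.92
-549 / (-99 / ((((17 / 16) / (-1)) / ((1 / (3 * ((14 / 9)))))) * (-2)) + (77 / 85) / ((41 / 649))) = -13392855 / 106271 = -126.03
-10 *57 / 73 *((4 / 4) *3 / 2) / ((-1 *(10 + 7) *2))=855 / 2482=0.34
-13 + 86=73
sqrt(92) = 2 * sqrt(23) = 9.59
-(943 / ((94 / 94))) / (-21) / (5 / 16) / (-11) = -15088 / 1155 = -13.06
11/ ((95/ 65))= 143/ 19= 7.53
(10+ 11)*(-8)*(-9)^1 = 1512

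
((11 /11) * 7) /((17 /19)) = 133 /17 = 7.82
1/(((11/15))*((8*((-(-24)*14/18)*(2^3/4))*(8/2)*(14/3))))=135/551936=0.00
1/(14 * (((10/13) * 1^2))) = 13/140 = 0.09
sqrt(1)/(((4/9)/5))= 45/4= 11.25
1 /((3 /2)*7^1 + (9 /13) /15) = 130 /1371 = 0.09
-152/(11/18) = -2736/11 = -248.73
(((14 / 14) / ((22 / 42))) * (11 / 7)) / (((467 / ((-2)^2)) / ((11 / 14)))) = 0.02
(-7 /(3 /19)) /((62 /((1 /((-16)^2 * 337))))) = -0.00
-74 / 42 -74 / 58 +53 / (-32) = -91477 / 19488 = -4.69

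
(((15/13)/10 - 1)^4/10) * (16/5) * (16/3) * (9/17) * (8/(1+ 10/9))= 2.10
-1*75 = -75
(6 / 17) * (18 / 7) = 108 / 119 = 0.91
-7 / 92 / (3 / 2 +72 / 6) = -7 / 1242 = -0.01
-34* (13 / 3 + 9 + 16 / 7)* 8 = -89216 / 21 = -4248.38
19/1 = 19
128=128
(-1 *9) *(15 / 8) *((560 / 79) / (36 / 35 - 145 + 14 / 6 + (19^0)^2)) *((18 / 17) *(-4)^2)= 285768000 / 19832081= 14.41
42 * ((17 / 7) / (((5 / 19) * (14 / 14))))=1938 / 5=387.60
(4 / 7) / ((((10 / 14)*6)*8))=1 / 60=0.02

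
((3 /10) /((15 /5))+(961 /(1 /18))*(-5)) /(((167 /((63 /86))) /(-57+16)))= 2234034117 /143620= 15555.17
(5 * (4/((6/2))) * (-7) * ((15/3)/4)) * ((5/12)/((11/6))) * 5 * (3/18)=-4375/396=-11.05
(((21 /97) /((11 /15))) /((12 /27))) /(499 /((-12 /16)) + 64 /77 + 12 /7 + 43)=-8505 /7935764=-0.00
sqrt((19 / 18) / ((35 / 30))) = sqrt(399) / 21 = 0.95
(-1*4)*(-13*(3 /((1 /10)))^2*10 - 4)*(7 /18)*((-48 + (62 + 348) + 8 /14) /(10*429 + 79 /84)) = 5543181504 /360439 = 15378.97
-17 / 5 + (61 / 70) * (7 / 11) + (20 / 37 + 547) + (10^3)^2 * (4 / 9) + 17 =16300574891 / 36630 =445006.14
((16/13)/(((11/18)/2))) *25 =100.70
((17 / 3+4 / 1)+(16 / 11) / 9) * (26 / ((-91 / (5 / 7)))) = -2.01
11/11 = 1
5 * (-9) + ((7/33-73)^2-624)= 5041063/1089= 4629.08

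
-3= -3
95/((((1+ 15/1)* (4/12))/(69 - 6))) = 17955/16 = 1122.19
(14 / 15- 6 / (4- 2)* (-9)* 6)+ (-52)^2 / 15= 1716 / 5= 343.20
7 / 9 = 0.78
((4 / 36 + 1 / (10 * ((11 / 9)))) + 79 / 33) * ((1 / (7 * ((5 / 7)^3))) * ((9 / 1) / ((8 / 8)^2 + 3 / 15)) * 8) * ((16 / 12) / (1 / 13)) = 13050856 / 12375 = 1054.61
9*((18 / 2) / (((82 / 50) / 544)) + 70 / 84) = 2203815 / 82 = 26875.79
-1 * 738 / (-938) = 0.79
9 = 9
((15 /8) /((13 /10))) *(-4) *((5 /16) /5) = -75 /208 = -0.36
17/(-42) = -17/42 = -0.40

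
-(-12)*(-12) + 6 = -138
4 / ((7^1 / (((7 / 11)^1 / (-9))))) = -4 / 99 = -0.04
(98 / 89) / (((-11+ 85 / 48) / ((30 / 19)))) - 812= -608420876 / 749113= -812.19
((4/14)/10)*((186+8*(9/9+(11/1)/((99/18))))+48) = 258/35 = 7.37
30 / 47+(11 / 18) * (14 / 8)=5779 / 3384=1.71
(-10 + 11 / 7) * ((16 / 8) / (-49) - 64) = 185142 / 343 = 539.77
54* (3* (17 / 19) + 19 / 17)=66312 / 323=205.30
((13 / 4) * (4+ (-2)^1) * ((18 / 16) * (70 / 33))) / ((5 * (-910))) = -3 / 880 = -0.00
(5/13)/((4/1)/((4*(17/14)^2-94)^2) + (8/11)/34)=17425117215/992444752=17.56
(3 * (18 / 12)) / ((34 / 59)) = 531 / 68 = 7.81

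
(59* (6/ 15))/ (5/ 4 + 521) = 472/ 10445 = 0.05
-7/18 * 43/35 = -43/90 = -0.48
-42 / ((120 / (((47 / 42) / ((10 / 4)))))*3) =-0.05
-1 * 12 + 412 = 400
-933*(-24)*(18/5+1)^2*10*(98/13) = 2321692128/65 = 35718340.43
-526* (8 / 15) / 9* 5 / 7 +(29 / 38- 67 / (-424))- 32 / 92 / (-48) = -747179053 / 35019432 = -21.34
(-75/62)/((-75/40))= 20/31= 0.65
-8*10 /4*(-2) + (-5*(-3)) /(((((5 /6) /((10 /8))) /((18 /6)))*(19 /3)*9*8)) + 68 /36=115013 /2736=42.04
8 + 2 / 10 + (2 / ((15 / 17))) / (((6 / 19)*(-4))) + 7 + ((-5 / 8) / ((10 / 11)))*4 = 959 / 90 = 10.66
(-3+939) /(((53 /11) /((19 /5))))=738.20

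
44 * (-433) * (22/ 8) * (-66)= 3457938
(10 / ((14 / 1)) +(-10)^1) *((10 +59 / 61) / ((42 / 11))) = -159445 / 5978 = -26.67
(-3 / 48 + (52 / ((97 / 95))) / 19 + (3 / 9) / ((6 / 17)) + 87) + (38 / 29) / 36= 36699019 / 405072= 90.60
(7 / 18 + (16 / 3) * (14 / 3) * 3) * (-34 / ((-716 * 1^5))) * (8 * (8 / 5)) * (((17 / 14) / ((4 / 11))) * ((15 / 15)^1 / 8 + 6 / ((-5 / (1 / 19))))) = 28836709 / 3060900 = 9.42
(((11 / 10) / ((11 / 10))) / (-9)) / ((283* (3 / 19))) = -19 / 7641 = -0.00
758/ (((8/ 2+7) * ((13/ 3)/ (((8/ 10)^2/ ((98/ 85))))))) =309264/ 35035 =8.83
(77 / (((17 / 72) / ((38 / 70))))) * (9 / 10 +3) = 293436 / 425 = 690.44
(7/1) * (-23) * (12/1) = -1932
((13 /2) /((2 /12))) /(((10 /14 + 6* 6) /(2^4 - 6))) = 2730 /257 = 10.62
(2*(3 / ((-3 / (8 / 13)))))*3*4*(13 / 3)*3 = -192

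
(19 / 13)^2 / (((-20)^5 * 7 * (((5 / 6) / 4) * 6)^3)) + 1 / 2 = 3696874639 / 7393750000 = 0.50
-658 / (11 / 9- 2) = 846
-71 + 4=-67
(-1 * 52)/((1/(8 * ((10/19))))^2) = -332800/361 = -921.88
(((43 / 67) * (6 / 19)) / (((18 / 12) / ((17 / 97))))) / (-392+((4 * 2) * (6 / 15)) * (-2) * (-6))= -215 / 3210506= -0.00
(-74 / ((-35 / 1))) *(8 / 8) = 74 / 35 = 2.11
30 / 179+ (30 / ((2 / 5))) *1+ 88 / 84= 286493 / 3759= 76.22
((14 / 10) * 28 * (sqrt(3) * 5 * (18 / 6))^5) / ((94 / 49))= 6563733750 * sqrt(3) / 47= 241887666.86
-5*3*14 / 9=-70 / 3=-23.33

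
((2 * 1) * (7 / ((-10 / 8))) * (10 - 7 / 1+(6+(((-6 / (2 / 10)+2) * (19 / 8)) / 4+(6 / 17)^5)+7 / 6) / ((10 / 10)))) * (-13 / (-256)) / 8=20010100201 / 43618007040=0.46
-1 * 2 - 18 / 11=-40 / 11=-3.64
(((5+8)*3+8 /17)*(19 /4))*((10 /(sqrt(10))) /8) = 12749*sqrt(10) /544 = 74.11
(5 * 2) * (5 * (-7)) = -350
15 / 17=0.88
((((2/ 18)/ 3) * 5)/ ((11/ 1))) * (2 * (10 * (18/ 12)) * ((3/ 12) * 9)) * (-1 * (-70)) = 875/ 11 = 79.55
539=539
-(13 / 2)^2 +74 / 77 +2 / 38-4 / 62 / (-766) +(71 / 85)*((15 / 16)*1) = -40.45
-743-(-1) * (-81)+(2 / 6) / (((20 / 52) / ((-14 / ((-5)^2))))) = -309182 / 375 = -824.49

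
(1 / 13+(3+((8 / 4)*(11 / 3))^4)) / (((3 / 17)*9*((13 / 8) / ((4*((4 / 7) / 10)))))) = 3316841984 / 12936105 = 256.40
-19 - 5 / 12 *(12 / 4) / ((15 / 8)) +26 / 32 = -905 / 48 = -18.85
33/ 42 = 11/ 14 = 0.79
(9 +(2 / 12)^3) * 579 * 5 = 26068.40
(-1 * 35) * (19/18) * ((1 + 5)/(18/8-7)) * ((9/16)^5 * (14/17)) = 4822335/2228224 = 2.16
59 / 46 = 1.28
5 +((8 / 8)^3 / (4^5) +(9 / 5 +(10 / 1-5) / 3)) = 130063 / 15360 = 8.47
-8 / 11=-0.73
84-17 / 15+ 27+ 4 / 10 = 1654 / 15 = 110.27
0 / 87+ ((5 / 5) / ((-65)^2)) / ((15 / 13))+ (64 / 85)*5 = 312017 / 82875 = 3.76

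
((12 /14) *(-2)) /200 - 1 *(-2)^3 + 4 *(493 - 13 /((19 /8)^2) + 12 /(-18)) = 746010551 /379050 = 1968.11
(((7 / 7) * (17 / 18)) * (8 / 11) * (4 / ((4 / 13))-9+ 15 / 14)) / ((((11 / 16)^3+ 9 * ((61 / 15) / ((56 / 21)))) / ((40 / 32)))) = 61798400 / 199405899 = 0.31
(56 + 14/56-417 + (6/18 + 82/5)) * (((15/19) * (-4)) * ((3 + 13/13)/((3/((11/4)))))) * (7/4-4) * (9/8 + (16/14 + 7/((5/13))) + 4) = -4666579203/21280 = -219294.14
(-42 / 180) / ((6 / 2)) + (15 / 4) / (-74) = -1711 / 13320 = -0.13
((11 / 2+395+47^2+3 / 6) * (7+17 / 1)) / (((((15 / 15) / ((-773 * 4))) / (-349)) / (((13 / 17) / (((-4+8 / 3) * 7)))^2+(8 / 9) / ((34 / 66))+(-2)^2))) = 5486964614223660 / 14161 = 387470137294.23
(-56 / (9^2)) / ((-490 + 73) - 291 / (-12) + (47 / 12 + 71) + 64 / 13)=0.00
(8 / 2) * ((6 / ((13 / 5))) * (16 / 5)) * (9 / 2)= 1728 / 13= 132.92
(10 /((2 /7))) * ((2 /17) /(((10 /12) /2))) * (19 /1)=3192 /17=187.76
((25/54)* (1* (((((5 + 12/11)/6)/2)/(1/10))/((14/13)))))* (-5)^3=-13609375/49896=-272.75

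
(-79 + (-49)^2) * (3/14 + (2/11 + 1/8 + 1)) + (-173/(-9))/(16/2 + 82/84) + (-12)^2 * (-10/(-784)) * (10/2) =8640179501/2438436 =3543.33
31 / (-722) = -31 / 722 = -0.04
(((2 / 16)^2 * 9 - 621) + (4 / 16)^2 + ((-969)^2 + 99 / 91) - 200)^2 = 29852398828001144641 / 33918976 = 880109081948.73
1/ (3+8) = 0.09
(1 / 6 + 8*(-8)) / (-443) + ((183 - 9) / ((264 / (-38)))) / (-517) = 0.19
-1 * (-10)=10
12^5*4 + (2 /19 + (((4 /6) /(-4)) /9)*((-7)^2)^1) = 1021205705 /1026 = 995327.20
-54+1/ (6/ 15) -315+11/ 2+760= 399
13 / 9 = 1.44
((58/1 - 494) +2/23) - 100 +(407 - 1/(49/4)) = -145377/1127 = -128.99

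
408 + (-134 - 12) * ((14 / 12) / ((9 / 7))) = 7439 / 27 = 275.52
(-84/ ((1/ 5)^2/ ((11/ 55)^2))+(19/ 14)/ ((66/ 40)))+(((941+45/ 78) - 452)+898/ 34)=44190889/ 102102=432.81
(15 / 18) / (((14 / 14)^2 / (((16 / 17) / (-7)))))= -40 / 357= -0.11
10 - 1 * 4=6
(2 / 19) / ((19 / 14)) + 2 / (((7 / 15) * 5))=2362 / 2527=0.93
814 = 814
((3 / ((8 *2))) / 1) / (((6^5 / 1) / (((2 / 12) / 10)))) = 1 / 2488320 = 0.00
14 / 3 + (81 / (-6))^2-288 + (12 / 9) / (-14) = -2833 / 28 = -101.18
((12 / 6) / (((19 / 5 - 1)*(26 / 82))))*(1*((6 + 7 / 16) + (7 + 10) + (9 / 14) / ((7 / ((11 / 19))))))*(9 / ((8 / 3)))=1936790595 / 10844288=178.60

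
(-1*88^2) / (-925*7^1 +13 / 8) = 61952 / 51787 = 1.20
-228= -228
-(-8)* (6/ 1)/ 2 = 24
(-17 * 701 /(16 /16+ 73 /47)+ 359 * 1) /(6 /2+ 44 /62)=-16027589 /13800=-1161.42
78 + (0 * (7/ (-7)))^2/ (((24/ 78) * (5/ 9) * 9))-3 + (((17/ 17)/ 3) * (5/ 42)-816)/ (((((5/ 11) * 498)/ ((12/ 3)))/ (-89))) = 106534594/ 78435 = 1358.25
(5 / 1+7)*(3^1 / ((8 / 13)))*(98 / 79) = 5733 / 79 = 72.57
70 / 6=35 / 3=11.67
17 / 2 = 8.50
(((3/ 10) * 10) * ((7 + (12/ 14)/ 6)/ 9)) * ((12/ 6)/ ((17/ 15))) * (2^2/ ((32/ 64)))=4000/ 119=33.61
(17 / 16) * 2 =17 / 8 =2.12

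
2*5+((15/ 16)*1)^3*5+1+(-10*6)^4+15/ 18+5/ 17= 2707295554001/ 208896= 12960016.25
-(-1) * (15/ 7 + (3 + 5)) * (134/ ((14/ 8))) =38056/ 49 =776.65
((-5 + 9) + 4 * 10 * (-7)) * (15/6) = -690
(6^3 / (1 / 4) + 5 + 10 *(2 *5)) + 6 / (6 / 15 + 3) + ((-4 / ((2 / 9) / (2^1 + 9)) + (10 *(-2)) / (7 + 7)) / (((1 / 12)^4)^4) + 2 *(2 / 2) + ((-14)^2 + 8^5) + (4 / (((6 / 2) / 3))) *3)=-4387673232097000184609 / 119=-36871203631067228442.09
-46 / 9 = -5.11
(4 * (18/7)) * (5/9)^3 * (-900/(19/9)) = -100000/133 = -751.88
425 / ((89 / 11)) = 4675 / 89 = 52.53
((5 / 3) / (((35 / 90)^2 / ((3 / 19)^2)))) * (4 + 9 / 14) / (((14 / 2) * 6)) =0.03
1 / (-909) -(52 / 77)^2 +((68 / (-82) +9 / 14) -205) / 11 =-8445602491 / 441935802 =-19.11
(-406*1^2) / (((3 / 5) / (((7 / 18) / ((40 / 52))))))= -342.09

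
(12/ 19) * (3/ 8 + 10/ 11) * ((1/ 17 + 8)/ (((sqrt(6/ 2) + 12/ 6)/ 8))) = 371544/ 3553 - 185772 * sqrt(3)/ 3553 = 14.01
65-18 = 47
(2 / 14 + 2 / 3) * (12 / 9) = 68 / 63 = 1.08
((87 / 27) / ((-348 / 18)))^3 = -1 / 216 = -0.00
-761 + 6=-755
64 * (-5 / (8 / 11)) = -440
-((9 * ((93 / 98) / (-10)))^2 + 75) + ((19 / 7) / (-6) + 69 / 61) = -13190398727 / 175753200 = -75.05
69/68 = 1.01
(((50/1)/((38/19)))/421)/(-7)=-25/2947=-0.01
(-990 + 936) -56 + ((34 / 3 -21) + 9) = -332 / 3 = -110.67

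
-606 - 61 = -667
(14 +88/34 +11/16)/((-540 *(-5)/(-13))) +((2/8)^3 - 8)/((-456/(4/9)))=-701377/9302400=-0.08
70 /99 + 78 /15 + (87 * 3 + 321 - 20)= 281114 /495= 567.91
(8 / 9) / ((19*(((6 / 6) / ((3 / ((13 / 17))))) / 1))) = 136 / 741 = 0.18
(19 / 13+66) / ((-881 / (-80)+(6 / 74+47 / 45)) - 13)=-23363280 / 298519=-78.26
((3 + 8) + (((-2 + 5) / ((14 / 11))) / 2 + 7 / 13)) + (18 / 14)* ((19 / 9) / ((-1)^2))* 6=29.00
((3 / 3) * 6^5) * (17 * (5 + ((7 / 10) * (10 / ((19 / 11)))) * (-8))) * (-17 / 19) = 1170824544 / 361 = 3243281.29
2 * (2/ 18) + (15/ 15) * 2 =20/ 9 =2.22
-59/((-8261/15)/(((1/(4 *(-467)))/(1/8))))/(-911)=1770/3514535057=0.00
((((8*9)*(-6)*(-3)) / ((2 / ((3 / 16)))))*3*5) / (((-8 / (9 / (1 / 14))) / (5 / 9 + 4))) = -1046115 / 8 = -130764.38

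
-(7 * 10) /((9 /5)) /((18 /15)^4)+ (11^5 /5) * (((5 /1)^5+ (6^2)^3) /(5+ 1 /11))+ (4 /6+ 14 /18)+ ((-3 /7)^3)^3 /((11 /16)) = 509605668494536412158 /1617977872665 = 314964547.48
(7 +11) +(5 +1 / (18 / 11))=425 / 18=23.61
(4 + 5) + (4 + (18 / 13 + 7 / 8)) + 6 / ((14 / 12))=14853 / 728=20.40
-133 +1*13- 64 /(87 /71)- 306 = -478.23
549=549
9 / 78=3 / 26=0.12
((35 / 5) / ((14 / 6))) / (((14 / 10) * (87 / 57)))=285 / 203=1.40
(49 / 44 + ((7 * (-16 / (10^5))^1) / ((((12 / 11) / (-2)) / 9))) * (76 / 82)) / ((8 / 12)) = 19124049 / 11275000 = 1.70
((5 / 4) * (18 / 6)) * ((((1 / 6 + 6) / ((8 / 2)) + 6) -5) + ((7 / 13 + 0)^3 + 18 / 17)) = 16836685 / 1195168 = 14.09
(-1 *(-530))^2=280900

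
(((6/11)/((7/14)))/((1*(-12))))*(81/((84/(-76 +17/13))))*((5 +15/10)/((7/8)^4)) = 13423104/184877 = 72.61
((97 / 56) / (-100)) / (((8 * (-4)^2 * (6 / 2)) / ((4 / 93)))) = -97 / 49996800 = -0.00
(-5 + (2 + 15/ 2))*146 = 657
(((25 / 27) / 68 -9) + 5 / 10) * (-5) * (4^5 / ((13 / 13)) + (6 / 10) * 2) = 39934103 / 918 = 43501.20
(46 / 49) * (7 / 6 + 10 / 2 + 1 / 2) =920 / 147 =6.26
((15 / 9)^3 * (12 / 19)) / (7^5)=500 / 2873997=0.00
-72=-72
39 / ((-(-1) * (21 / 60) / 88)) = 68640 / 7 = 9805.71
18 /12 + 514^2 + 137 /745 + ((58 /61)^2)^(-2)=2227405379721697 /8430789520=264198.91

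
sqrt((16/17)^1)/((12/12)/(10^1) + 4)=40*sqrt(17)/697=0.24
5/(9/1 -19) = -1/2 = -0.50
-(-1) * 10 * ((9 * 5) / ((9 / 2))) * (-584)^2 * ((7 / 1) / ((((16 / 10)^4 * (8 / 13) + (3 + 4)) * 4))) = 5409669.47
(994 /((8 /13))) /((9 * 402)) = 6461 /14472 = 0.45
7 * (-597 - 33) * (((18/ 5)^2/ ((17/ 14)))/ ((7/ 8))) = -4572288/ 85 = -53791.62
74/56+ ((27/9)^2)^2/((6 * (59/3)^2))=132199/97468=1.36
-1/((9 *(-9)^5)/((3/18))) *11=0.00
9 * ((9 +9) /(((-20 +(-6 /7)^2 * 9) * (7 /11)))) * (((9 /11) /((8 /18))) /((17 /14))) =-321489 /11152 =-28.83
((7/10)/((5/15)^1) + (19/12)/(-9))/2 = 1039/1080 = 0.96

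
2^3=8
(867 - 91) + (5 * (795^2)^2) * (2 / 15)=266303734526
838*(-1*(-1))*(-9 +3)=-5028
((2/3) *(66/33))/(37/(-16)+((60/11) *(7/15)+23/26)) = 1.19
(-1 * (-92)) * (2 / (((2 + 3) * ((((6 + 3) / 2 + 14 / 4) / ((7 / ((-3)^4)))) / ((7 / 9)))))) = 1127 / 3645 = 0.31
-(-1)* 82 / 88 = 41 / 44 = 0.93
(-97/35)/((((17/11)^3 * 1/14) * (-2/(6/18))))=129107/73695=1.75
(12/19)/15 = 4/95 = 0.04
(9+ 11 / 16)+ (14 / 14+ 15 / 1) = 25.69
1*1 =1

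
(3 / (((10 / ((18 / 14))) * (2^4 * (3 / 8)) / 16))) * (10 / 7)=72 / 49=1.47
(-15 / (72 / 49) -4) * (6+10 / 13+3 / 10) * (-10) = 313379 / 312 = 1004.42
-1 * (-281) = 281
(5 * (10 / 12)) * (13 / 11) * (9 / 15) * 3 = 8.86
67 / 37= 1.81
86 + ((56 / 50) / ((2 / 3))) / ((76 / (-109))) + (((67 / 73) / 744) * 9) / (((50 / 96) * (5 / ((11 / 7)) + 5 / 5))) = 4133515193 / 49446550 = 83.60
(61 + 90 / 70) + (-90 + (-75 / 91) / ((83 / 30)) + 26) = -2.01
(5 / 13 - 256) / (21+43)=-3323 / 832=-3.99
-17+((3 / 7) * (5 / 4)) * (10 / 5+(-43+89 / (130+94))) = -243049 / 6272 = -38.75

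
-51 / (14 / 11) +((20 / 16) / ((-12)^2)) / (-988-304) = -208745891 / 5209344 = -40.07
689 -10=679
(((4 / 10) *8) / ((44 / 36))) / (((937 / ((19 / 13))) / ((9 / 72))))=342 / 669955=0.00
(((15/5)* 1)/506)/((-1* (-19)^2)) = -3/182666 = -0.00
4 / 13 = 0.31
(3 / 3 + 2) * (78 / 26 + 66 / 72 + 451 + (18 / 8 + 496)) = 5719 / 2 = 2859.50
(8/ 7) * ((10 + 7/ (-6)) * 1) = 212/ 21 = 10.10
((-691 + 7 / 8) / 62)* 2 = -5521 / 248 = -22.26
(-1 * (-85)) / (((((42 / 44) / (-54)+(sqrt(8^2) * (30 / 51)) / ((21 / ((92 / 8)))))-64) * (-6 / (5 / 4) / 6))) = 5006925 / 2895329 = 1.73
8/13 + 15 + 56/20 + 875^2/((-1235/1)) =-742882/1235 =-601.52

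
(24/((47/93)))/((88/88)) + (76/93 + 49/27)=1971725/39339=50.12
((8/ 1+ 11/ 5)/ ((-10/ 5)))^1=-51/ 10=-5.10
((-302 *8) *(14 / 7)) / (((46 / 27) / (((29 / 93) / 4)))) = -157644 / 713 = -221.10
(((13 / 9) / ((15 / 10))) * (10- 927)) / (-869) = 23842 / 23463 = 1.02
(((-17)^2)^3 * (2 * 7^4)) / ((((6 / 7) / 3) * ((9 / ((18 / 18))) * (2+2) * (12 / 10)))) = 9390743569.05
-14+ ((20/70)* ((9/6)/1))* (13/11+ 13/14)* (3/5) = -14507/1078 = -13.46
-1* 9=-9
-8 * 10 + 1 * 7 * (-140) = -1060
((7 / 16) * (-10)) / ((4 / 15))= -525 / 32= -16.41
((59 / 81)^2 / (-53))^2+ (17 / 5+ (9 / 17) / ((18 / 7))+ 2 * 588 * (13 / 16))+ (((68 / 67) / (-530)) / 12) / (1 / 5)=1320936003438421619 / 1377258745501710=959.11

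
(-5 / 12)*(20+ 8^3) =-665 / 3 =-221.67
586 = 586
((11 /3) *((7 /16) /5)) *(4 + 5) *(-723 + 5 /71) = -741048 /355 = -2087.46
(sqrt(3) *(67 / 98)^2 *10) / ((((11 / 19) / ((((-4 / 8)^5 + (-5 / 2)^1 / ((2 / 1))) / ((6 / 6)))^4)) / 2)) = 1205059907255 *sqrt(3) / 27693940736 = 75.37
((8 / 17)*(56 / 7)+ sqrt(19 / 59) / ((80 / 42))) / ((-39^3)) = -64 / 1008423 - 7*sqrt(1121) / 46664280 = -0.00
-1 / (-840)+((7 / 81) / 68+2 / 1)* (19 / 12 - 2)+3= 5013809 / 2313360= 2.17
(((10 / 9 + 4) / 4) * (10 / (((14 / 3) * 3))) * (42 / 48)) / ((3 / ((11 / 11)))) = 115 / 432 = 0.27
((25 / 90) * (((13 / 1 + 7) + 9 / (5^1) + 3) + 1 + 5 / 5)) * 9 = 67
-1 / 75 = -0.01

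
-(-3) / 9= 1 / 3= 0.33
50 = 50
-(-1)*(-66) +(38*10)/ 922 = -30236/ 461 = -65.59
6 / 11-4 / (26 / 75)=-1572 / 143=-10.99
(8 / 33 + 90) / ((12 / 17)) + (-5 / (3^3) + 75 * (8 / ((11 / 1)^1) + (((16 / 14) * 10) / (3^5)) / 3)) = 623857 / 3402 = 183.38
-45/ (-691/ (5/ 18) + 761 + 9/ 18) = 450/ 17261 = 0.03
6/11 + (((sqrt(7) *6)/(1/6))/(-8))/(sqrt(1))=6/11 - 9 *sqrt(7)/2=-11.36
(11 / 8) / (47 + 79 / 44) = 121 / 4294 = 0.03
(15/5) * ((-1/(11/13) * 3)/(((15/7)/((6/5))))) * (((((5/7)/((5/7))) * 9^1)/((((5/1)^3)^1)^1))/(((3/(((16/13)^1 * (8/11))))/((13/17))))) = -628992/6428125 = -0.10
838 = 838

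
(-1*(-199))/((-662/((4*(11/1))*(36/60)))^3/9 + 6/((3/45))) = -514905336/4300214615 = -0.12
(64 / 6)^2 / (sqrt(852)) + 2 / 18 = 4.01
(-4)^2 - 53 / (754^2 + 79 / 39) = 354753181 / 22172203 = 16.00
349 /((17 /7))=2443 /17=143.71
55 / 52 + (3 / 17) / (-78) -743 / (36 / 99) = -2042.19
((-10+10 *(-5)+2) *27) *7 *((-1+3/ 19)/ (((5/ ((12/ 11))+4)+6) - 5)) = 2104704/ 2185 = 963.25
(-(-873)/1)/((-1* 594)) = -97/66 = -1.47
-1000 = -1000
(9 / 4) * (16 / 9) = 4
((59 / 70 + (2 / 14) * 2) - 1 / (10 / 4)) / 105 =17 / 2450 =0.01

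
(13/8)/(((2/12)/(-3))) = -117/4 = -29.25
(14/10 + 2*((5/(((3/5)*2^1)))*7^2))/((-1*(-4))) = 3073/30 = 102.43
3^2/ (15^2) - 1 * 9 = -224/ 25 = -8.96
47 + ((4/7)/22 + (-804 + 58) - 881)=-121658/77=-1579.97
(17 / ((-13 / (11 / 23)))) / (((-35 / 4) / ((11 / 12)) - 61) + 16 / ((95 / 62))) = 195415 / 18779592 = 0.01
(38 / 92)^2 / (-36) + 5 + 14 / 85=33410579 / 6474960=5.16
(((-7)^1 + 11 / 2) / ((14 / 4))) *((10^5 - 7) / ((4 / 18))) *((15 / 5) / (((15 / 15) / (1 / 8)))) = -8099433 / 112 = -72316.37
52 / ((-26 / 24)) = -48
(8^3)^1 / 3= 512 / 3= 170.67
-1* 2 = -2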